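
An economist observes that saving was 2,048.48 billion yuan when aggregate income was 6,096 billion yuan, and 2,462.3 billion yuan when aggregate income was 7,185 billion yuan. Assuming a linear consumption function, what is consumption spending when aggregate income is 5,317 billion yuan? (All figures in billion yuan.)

C = 3564.54

MPS = ΔS/ΔY = (2462.3 − 2048.48)/(7185 − 6096) = 413.82/1089 = 0.38
MPC = 1 − MPS = 0.62
Autonomous saving = 2048.48 − 0.38(6096) = -268, so a = 268
C = 268 + 0.62(5317) = 268 + 3296.54 = 3564.54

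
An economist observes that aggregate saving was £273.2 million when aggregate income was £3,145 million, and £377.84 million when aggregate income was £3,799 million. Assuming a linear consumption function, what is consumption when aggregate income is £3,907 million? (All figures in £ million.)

MPS = ΔS/ΔY = (377.84 − 273.2)/(3799 − 3145) = 104.64/654 = 0.16
MPC = 1 − MPS = 0.84
Autonomous saving = 273.2 − 0.16(3145) = -230, so a = 230
C = 230 + 0.84(3907) = 230 + 3281.88 = 3511.88

C = 3511.88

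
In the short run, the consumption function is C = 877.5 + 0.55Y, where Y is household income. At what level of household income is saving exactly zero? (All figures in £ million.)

At break-even, C = Y: 877.5 + 0.55Y = Y
0.45Y = 877.5, so Y = 877.5/0.45 = 1950

Y = 1950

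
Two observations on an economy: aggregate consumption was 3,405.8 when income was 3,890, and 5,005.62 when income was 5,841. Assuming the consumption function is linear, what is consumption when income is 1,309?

MPC = (5005.62 − 3405.8)/(5841 − 3890) = 1599.82/1951 = 0.82
a = 3405.8 − 0.82(3890) = 3405.8 − 3189.8 = 216
C = 216 + 0.82(1309) = 216 + 1073.38 = 1289.38

C = 1289.38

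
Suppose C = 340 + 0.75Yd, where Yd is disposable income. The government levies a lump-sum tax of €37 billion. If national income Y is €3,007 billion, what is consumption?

Yd = Y − T = 3007 − 37 = 2970
C = 340 + 0.75(2970) = 340 + 2227.5 = 2567.5

C = 2567.5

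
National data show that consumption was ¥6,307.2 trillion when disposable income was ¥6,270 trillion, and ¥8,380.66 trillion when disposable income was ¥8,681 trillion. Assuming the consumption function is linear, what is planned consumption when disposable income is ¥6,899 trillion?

MPC = (8380.66 − 6307.2)/(8681 − 6270) = 2073.46/2411 = 0.86
a = 6307.2 − 0.86(6270) = 6307.2 − 5392.2 = 915
C = 915 + 0.86(6899) = 915 + 5933.14 = 6848.14

C = 6848.14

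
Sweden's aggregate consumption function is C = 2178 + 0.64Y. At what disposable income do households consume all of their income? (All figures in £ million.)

At break-even, C = Y: 2178 + 0.64Y = Y
0.36Y = 2178, so Y = 2178/0.36 = 6050

Y = 6050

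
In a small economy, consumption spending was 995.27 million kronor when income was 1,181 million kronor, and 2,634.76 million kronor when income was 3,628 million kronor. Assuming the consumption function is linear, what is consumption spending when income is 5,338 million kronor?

MPC = (2634.76 − 995.27)/(3628 − 1181) = 1639.49/2447 = 0.67
a = 995.27 − 0.67(1181) = 995.27 − 791.27 = 204
C = 204 + 0.67(5338) = 204 + 3576.46 = 3780.46

C = 3780.46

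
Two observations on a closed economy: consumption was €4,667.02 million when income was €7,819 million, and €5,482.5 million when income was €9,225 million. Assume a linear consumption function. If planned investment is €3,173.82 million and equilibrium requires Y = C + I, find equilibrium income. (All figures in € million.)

MPC = (5482.5 − 4667.02)/(9225 − 7819) = 815.48/1406 = 0.58
a = 4667.02 − 0.58(7819) = 132
Equilibrium: Y = 132 + 0.58Y + 3173.82
0.42Y = 3305.82, so Y = 3305.82/0.42 = 7871

Y = 7871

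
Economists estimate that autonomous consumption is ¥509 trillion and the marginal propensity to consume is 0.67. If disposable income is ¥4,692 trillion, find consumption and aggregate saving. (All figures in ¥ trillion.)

C = 509 + 0.67(4692) = 509 + 3143.64 = 3652.64
S = Y − C = 4692 − 3652.64 = 1039.36

C = 3652.64; S = 1039.36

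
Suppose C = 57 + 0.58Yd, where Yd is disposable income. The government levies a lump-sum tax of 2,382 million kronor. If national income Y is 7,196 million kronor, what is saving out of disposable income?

S = 1964.88

Yd = Y − T = 7196 − 2382 = 4814
C = 57 + 0.58(4814) = 57 + 2792.12 = 2849.12
S = Yd − C = 4814 − 2849.12 = 1964.88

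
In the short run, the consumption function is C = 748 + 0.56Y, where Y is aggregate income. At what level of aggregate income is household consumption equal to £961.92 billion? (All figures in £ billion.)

Y = 382

748 + 0.56Y = 961.92
0.56Y = 213.92, so Y = 213.92/0.56 = 382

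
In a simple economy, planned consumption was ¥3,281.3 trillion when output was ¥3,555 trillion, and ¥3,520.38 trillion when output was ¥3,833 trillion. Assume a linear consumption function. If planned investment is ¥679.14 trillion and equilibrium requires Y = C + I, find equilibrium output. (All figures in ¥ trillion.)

Y = 6451

MPC = (3520.38 − 3281.3)/(3833 − 3555) = 239.08/278 = 0.86
a = 3281.3 − 0.86(3555) = 224
Equilibrium: Y = 224 + 0.86Y + 679.14
0.14Y = 903.14, so Y = 903.14/0.14 = 6451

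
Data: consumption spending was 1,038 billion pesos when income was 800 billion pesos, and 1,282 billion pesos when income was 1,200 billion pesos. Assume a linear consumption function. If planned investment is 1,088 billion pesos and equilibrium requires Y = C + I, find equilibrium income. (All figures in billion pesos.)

MPC = (1282 − 1038)/(1200 − 800) = 244/400 = 0.61
a = 1038 − 0.61(800) = 550
Equilibrium: Y = 550 + 0.61Y + 1088
0.39Y = 1638, so Y = 1638/0.39 = 4200

Y = 4200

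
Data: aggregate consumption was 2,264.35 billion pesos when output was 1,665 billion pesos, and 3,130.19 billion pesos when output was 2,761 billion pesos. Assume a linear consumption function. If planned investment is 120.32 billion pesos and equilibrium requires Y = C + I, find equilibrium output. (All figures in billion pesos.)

Y = 5092

MPC = (3130.19 − 2264.35)/(2761 − 1665) = 865.84/1096 = 0.79
a = 2264.35 − 0.79(1665) = 949
Equilibrium: Y = 949 + 0.79Y + 120.32
0.21Y = 1069.32, so Y = 1069.32/0.21 = 5092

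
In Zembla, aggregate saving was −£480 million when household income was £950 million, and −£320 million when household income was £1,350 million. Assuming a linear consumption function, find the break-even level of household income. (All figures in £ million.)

MPS = ΔS/ΔY = (-320 − (-480))/(1350 − 950) = 160/400 = 0.4
MPC = 1 − MPS = 0.6
From S(950) = -480: −a + 0.4(950) = -480, so a = 380 − (-480) = 860
Break-even (S = 0): Y = a/MPS = 860/0.4 = 2150

Y = 2150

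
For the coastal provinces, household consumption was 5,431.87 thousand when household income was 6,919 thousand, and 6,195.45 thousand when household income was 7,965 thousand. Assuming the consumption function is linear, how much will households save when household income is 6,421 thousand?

S = 1352.67

MPC = (6195.45 − 5431.87)/(7965 − 6919) = 763.58/1046 = 0.73
a = 5431.87 − 0.73(6919) = 5431.87 − 5050.87 = 381
C = 381 + 0.73(6421) = 5068.33
S = 6421 − 5068.33 = 1352.67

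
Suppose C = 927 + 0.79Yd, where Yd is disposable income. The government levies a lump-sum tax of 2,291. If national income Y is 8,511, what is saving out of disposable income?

Yd = Y − T = 8511 − 2291 = 6220
C = 927 + 0.79(6220) = 927 + 4913.8 = 5840.8
S = Yd − C = 6220 − 5840.8 = 379.2

S = 379.2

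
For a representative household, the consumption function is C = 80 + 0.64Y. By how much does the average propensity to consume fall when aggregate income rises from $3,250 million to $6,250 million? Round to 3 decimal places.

ΔAPC = 0.012

At Y = 3250: C = 80 + 0.64(3250) = 2160, APC = 2160/3250 = 0.6646
At Y = 6250: C = 4080, APC = 4080/6250 = 0.6528
Fall in APC = 0.6646 − 0.6528 = 0.0118 ≈ 0.012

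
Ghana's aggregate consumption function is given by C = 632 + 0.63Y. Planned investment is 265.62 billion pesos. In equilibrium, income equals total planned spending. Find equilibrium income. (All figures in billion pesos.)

Y = 2426

Y = C + I = 632 + 0.63Y + 265.62
Y − 0.63Y = 897.62
0.37Y = 897.62, so Y = 897.62/0.37 = 2426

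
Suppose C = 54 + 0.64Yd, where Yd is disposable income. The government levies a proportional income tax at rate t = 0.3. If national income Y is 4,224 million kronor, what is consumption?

Yd = (1 − 0.3)(4224) = 0.7(4224) = 2956.8
C = 54 + 0.64(2956.8) = 54 + 1892.352 = 1946.352

C = 1946.352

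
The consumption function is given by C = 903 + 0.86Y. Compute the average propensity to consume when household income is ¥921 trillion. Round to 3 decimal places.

APC = 1.840

C = 903 + 0.86(921) = 1695.06
APC = C/Y = 1695.06/921 = 1.840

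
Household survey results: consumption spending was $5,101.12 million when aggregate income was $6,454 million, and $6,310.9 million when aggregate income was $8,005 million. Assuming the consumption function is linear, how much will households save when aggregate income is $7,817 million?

S = 1652.74

MPC = (6310.9 − 5101.12)/(8005 − 6454) = 1209.78/1551 = 0.78
a = 5101.12 − 0.78(6454) = 5101.12 − 5034.12 = 67
C = 67 + 0.78(7817) = 6164.26
S = 7817 − 6164.26 = 1652.74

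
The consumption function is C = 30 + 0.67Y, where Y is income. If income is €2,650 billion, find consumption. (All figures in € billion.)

C = 1805.5

C = 30 + 0.67(2650) = 30 + 1775.5 = 1805.5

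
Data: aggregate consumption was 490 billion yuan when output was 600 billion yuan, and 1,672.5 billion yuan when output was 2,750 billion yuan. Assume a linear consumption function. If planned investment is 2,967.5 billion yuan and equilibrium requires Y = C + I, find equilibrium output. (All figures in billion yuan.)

MPC = (1672.5 − 490)/(2750 − 600) = 1182.5/2150 = 0.55
a = 490 − 0.55(600) = 160
Equilibrium: Y = 160 + 0.55Y + 2967.5
0.45Y = 3127.5, so Y = 3127.5/0.45 = 6950

Y = 6950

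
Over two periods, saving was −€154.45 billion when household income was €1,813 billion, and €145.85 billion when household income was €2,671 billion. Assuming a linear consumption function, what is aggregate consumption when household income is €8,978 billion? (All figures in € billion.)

MPS = ΔS/ΔY = (145.85 − (-154.45))/(2671 − 1813) = 300.3/858 = 0.35
MPC = 1 − MPS = 0.65
Autonomous saving = -154.45 − 0.35(1813) = -789, so a = 789
C = 789 + 0.65(8978) = 789 + 5835.7 = 6624.7

C = 6624.7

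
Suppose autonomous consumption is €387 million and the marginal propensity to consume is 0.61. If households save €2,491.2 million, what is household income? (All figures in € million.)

Y = 7380

S = Y − C = -387 + 0.39Y
-387 + 0.39Y = 2491.2, so 0.39Y = 2878.2 and Y = 7380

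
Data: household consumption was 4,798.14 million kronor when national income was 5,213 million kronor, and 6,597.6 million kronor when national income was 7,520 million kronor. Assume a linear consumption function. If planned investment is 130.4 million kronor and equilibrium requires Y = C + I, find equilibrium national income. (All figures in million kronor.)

Y = 3920

MPC = (6597.6 − 4798.14)/(7520 − 5213) = 1799.46/2307 = 0.78
a = 4798.14 − 0.78(5213) = 732
Equilibrium: Y = 732 + 0.78Y + 130.4
0.22Y = 862.4, so Y = 862.4/0.22 = 3920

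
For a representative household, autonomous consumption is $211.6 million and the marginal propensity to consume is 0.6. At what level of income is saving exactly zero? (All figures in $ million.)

Y = 529

At break-even, C = Y: 211.6 + 0.6Y = Y
0.4Y = 211.6, so Y = 211.6/0.4 = 529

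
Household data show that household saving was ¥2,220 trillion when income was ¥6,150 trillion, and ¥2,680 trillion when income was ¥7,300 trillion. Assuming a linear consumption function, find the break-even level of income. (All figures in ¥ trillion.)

Y = 600

MPS = ΔS/ΔY = (2680 − 2220)/(7300 − 6150) = 460/1150 = 0.4
MPC = 1 − MPS = 0.6
From S(6150) = 2220: −a + 0.4(6150) = 2220, so a = 2460 − 2220 = 240
Break-even (S = 0): Y = a/MPS = 240/0.4 = 600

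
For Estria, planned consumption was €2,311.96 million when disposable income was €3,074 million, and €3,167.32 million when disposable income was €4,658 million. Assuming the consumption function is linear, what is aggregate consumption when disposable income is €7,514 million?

MPC = (3167.32 − 2311.96)/(4658 − 3074) = 855.36/1584 = 0.54
a = 2311.96 − 0.54(3074) = 2311.96 − 1659.96 = 652
C = 652 + 0.54(7514) = 652 + 4057.56 = 4709.56

C = 4709.56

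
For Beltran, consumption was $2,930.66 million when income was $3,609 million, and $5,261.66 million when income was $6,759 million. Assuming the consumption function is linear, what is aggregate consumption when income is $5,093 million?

C = 4028.82

MPC = (5261.66 − 2930.66)/(6759 − 3609) = 2331/3150 = 0.74
a = 2930.66 − 0.74(3609) = 2930.66 − 2670.66 = 260
C = 260 + 0.74(5093) = 260 + 3768.82 = 4028.82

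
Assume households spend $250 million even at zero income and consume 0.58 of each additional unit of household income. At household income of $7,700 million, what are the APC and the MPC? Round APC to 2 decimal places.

MPC = 0.58 (the slope of the consumption function)
C = 250 + 0.58(7700) = 4716, so APC = 4716/7700 = 0.61

APC = 0.61; MPC = 0.58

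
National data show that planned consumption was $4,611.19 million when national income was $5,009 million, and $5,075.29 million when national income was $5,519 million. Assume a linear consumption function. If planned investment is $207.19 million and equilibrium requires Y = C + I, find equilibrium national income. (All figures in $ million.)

MPC = (5075.29 − 4611.19)/(5519 − 5009) = 464.1/510 = 0.91
a = 4611.19 − 0.91(5009) = 53
Equilibrium: Y = 53 + 0.91Y + 207.19
0.09Y = 260.19, so Y = 260.19/0.09 = 2891

Y = 2891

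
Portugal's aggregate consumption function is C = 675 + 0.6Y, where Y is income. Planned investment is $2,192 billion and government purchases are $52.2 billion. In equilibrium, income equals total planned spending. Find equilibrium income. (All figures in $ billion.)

Y = C + I + G = 675 + 0.6Y + 2192 + 52.2
Y − 0.6Y = 2919.2
0.4Y = 2919.2, so Y = 2919.2/0.4 = 7298

Y = 7298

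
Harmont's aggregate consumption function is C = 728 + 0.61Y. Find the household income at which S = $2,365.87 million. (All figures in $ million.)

Y = 7933

S = Y − C = -728 + 0.39Y
-728 + 0.39Y = 2365.87, so 0.39Y = 3093.87 and Y = 7933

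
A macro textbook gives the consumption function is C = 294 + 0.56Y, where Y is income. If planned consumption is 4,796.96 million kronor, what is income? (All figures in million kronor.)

294 + 0.56Y = 4796.96
0.56Y = 4502.96, so Y = 4502.96/0.56 = 8041

Y = 8041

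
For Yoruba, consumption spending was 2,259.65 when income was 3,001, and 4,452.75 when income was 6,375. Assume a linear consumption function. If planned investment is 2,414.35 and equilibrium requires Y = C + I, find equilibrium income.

Y = 7781

MPC = (4452.75 − 2259.65)/(6375 − 3001) = 2193.1/3374 = 0.65
a = 2259.65 − 0.65(3001) = 309
Equilibrium: Y = 309 + 0.65Y + 2414.35
0.35Y = 2723.35, so Y = 2723.35/0.35 = 7781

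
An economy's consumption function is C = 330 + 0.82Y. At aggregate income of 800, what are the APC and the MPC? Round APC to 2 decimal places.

APC = 1.23; MPC = 0.82

MPC = 0.82 (the slope of the consumption function)
C = 330 + 0.82(800) = 986, so APC = 986/800 = 1.23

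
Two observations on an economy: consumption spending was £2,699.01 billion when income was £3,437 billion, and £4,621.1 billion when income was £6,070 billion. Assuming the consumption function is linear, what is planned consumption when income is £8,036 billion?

MPC = (4621.1 − 2699.01)/(6070 − 3437) = 1922.09/2633 = 0.73
a = 2699.01 − 0.73(3437) = 2699.01 − 2509.01 = 190
C = 190 + 0.73(8036) = 190 + 5866.28 = 6056.28

C = 6056.28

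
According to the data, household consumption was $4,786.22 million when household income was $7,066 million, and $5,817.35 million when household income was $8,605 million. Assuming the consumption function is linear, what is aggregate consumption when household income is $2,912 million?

C = 2003.04

MPC = (5817.35 − 4786.22)/(8605 − 7066) = 1031.13/1539 = 0.67
a = 4786.22 − 0.67(7066) = 4786.22 − 4734.22 = 52
C = 52 + 0.67(2912) = 52 + 1951.04 = 2003.04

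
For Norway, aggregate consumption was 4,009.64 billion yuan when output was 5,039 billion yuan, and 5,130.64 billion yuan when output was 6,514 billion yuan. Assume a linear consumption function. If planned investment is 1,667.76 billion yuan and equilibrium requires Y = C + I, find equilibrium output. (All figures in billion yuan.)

Y = 7699

MPC = (5130.64 − 4009.64)/(6514 − 5039) = 1121/1475 = 0.76
a = 4009.64 − 0.76(5039) = 180
Equilibrium: Y = 180 + 0.76Y + 1667.76
0.24Y = 1847.76, so Y = 1847.76/0.24 = 7699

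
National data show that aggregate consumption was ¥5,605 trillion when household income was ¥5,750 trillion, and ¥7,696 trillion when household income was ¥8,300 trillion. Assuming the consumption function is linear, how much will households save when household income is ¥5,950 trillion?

MPC = (7696 − 5605)/(8300 − 5750) = 2091/2550 = 0.82
a = 5605 − 0.82(5750) = 5605 − 4715 = 890
C = 890 + 0.82(5950) = 5769
S = 5950 − 5769 = 181

S = 181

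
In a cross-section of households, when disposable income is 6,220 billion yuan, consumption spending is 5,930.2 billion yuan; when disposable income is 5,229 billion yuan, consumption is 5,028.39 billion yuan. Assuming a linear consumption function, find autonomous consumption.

MPC = ΔC/ΔY = (5930.2 − 5028.39)/(6220 − 5229) = 901.81/991 = 0.91
a = C − MPC·Y = 5028.39 − 0.91(5229) = 5028.39 − 4758.39 = 270

a = 270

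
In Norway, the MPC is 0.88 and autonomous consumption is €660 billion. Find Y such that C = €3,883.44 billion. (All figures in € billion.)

Y = 3663

660 + 0.88Y = 3883.44
0.88Y = 3223.44, so Y = 3223.44/0.88 = 3663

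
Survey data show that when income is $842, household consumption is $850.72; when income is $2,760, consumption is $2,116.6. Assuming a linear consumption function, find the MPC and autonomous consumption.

MPC = 0.66; a = 295

MPC = ΔC/ΔY = (2116.6 − 850.72)/(2760 − 842) = 1265.88/1918 = 0.66
a = C − MPC·Y = 850.72 − 0.66(842) = 850.72 − 555.72 = 295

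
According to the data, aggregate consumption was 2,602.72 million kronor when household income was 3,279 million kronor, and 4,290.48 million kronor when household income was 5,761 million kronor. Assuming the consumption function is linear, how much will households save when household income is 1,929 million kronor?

MPC = (4290.48 − 2602.72)/(5761 − 3279) = 1687.76/2482 = 0.68
a = 2602.72 − 0.68(3279) = 2602.72 − 2229.72 = 373
C = 373 + 0.68(1929) = 1684.72
S = 1929 − 1684.72 = 244.28

S = 244.28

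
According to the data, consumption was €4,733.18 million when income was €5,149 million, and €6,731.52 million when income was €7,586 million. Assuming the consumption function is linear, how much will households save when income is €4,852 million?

S = 362.36

MPC = (6731.52 − 4733.18)/(7586 − 5149) = 1998.34/2437 = 0.82
a = 4733.18 − 0.82(5149) = 4733.18 − 4222.18 = 511
C = 511 + 0.82(4852) = 4489.64
S = 4852 − 4489.64 = 362.36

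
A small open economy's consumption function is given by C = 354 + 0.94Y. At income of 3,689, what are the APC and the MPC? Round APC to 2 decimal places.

APC = 1.04; MPC = 0.94

MPC = 0.94 (the slope of the consumption function)
C = 354 + 0.94(3689) = 3821.66, so APC = 3821.66/3689 = 1.04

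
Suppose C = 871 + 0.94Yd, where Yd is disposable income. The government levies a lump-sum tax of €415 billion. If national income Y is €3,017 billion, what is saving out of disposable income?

Yd = Y − T = 3017 − 415 = 2602
C = 871 + 0.94(2602) = 871 + 2445.88 = 3316.88
S = Yd − C = 2602 − 3316.88 = -714.88

S = -714.88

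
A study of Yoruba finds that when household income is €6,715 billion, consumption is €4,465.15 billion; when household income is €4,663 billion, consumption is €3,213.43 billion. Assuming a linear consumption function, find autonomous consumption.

MPC = ΔC/ΔY = (4465.15 − 3213.43)/(6715 − 4663) = 1251.72/2052 = 0.61
a = C − MPC·Y = 3213.43 − 0.61(4663) = 3213.43 − 2844.43 = 369

a = 369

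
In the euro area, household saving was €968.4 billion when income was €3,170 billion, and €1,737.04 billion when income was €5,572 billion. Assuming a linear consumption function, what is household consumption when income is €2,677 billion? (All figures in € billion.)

MPS = ΔS/ΔY = (1737.04 − 968.4)/(5572 − 3170) = 768.64/2402 = 0.32
MPC = 1 − MPS = 0.68
Autonomous saving = 968.4 − 0.32(3170) = -46, so a = 46
C = 46 + 0.68(2677) = 46 + 1820.36 = 1866.36

C = 1866.36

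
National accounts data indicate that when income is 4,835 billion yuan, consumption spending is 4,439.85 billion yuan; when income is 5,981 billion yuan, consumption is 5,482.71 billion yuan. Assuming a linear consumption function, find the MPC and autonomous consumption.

MPC = 0.91; a = 40

MPC = ΔC/ΔY = (5482.71 − 4439.85)/(5981 − 4835) = 1042.86/1146 = 0.91
a = C − MPC·Y = 4439.85 − 0.91(4835) = 4439.85 − 4399.85 = 40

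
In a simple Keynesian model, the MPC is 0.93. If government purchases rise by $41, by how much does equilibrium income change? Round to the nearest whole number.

The multiplier is 1/(1 − MPC) = 1/0.07.
ΔY = 41/0.07 = 585.71 ≈ 586

ΔY ≈ 586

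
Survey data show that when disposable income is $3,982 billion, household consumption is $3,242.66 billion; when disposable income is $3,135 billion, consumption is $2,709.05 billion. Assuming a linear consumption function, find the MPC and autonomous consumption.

MPC = 0.63; a = 734

MPC = ΔC/ΔY = (3242.66 − 2709.05)/(3982 − 3135) = 533.61/847 = 0.63
a = C − MPC·Y = 2709.05 − 0.63(3135) = 2709.05 − 1975.05 = 734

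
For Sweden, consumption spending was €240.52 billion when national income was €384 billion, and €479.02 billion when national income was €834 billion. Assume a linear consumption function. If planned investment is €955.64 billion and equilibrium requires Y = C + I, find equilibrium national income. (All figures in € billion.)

Y = 2112

MPC = (479.02 − 240.52)/(834 − 384) = 238.5/450 = 0.53
a = 240.52 − 0.53(384) = 37
Equilibrium: Y = 37 + 0.53Y + 955.64
0.47Y = 992.64, so Y = 992.64/0.47 = 2112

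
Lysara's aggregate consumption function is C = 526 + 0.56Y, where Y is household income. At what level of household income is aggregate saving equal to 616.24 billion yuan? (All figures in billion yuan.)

S = Y − C = -526 + 0.44Y
-526 + 0.44Y = 616.24, so 0.44Y = 1142.24 and Y = 2596

Y = 2596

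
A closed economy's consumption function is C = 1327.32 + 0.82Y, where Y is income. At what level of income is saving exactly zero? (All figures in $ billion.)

Y = 7374

At break-even, C = Y: 1327.32 + 0.82Y = Y
0.18Y = 1327.32, so Y = 1327.32/0.18 = 7374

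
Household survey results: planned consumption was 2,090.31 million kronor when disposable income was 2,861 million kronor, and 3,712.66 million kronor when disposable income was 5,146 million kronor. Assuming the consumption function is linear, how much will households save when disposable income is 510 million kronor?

S = 88.9

MPC = (3712.66 − 2090.31)/(5146 − 2861) = 1622.35/2285 = 0.71
a = 2090.31 − 0.71(2861) = 2090.31 − 2031.31 = 59
C = 59 + 0.71(510) = 421.1
S = 510 − 421.1 = 88.9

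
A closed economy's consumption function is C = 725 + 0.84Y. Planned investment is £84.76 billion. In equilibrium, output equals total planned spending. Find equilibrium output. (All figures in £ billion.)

Y = C + I = 725 + 0.84Y + 84.76
Y − 0.84Y = 809.76
0.16Y = 809.76, so Y = 809.76/0.16 = 5061

Y = 5061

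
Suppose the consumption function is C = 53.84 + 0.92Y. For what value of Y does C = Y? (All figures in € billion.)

Y = 673

At break-even, C = Y: 53.84 + 0.92Y = Y
0.08Y = 53.84, so Y = 53.84/0.08 = 673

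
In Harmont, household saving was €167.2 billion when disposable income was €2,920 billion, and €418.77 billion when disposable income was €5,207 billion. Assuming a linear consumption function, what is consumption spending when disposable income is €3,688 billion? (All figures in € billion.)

MPS = ΔS/ΔY = (418.77 − 167.2)/(5207 − 2920) = 251.57/2287 = 0.11
MPC = 1 − MPS = 0.89
Autonomous saving = 167.2 − 0.11(2920) = -154, so a = 154
C = 154 + 0.89(3688) = 154 + 3282.32 = 3436.32

C = 3436.32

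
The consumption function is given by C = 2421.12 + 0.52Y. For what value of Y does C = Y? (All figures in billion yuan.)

Y = 5044

At break-even, C = Y: 2421.12 + 0.52Y = Y
0.48Y = 2421.12, so Y = 2421.12/0.48 = 5044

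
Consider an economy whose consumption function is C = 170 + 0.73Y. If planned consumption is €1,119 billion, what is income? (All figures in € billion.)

Y = 1300

170 + 0.73Y = 1119
0.73Y = 949, so Y = 949/0.73 = 1300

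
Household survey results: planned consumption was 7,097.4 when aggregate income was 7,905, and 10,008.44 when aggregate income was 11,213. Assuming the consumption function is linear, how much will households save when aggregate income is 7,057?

S = 705.84

MPC = (10008.44 − 7097.4)/(11213 − 7905) = 2911.04/3308 = 0.88
a = 7097.4 − 0.88(7905) = 7097.4 − 6956.4 = 141
C = 141 + 0.88(7057) = 6351.16
S = 7057 − 6351.16 = 705.84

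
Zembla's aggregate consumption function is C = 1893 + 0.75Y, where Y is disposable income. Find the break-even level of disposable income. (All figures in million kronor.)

Y = 7572

At break-even, C = Y: 1893 + 0.75Y = Y
0.25Y = 1893, so Y = 1893/0.25 = 7572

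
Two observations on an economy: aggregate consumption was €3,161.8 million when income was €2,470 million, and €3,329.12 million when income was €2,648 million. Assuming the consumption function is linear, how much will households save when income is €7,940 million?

S = -363.6

MPC = (3329.12 − 3161.8)/(2648 − 2470) = 167.32/178 = 0.94
a = 3161.8 − 0.94(2470) = 3161.8 − 2321.8 = 840
C = 840 + 0.94(7940) = 8303.6
S = 7940 − 8303.6 = -363.6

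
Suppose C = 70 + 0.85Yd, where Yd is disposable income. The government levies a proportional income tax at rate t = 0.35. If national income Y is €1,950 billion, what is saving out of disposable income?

S = 120.125

Yd = (1 − 0.35)(1950) = 0.65(1950) = 1267.5
C = 70 + 0.85(1267.5) = 70 + 1077.375 = 1147.375
S = Yd − C = 1267.5 − 1147.375 = 120.125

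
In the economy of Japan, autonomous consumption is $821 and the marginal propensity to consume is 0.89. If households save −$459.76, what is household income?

S = Y − C = -821 + 0.11Y
-821 + 0.11Y = -459.76, so 0.11Y = 361.24 and Y = 3284

Y = 3284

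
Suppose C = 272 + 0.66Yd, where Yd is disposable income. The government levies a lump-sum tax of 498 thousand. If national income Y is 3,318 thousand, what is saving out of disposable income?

Yd = Y − T = 3318 − 498 = 2820
C = 272 + 0.66(2820) = 272 + 1861.2 = 2133.2
S = Yd − C = 2820 − 2133.2 = 686.8

S = 686.8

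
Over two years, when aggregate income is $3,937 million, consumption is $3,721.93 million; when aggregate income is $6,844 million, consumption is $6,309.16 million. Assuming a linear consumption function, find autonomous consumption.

a = 218

MPC = ΔC/ΔY = (6309.16 − 3721.93)/(6844 − 3937) = 2587.23/2907 = 0.89
a = C − MPC·Y = 3721.93 − 0.89(3937) = 3721.93 − 3503.93 = 218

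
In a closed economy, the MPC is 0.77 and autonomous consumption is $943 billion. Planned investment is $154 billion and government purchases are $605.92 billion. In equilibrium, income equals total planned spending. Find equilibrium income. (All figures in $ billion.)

Y = C + I + G = 943 + 0.77Y + 154 + 605.92
Y − 0.77Y = 1702.92
0.23Y = 1702.92, so Y = 1702.92/0.23 = 7404

Y = 7404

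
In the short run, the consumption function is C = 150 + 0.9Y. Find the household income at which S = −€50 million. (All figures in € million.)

Y = 1000

S = Y − C = -150 + 0.1Y
-150 + 0.1Y = -50, so 0.1Y = 100 and Y = 1000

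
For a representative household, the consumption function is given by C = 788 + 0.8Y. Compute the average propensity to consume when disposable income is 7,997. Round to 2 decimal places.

APC = 0.90

C = 788 + 0.8(7997) = 7185.6
APC = C/Y = 7185.6/7997 = 0.90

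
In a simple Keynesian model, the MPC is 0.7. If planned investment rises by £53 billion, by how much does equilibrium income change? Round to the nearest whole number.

ΔY ≈ 177

The multiplier is 1/(1 − MPC) = 1/0.3.
ΔY = 53/0.3 = 176.67 ≈ 177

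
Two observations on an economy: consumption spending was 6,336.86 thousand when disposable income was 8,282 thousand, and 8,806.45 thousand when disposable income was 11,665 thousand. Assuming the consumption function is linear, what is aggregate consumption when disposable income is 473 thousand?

MPC = (8806.45 − 6336.86)/(11665 − 8282) = 2469.59/3383 = 0.73
a = 6336.86 − 0.73(8282) = 6336.86 − 6045.86 = 291
C = 291 + 0.73(473) = 291 + 345.29 = 636.29

C = 636.29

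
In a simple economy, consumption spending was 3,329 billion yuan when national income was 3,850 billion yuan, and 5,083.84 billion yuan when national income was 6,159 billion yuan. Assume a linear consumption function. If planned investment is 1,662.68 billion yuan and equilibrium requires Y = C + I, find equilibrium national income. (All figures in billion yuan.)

Y = 8607

MPC = (5083.84 − 3329)/(6159 − 3850) = 1754.84/2309 = 0.76
a = 3329 − 0.76(3850) = 403
Equilibrium: Y = 403 + 0.76Y + 1662.68
0.24Y = 2065.68, so Y = 2065.68/0.24 = 8607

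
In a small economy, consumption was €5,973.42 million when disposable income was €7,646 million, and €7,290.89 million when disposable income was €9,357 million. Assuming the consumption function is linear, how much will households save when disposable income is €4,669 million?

MPC = (7290.89 − 5973.42)/(9357 − 7646) = 1317.47/1711 = 0.77
a = 5973.42 − 0.77(7646) = 5973.42 − 5887.42 = 86
C = 86 + 0.77(4669) = 3681.13
S = 4669 − 3681.13 = 987.87

S = 987.87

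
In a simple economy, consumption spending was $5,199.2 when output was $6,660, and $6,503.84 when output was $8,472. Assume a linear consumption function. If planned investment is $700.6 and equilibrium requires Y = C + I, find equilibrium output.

MPC = (6503.84 − 5199.2)/(8472 − 6660) = 1304.64/1812 = 0.72
a = 5199.2 − 0.72(6660) = 404
Equilibrium: Y = 404 + 0.72Y + 700.6
0.28Y = 1104.6, so Y = 1104.6/0.28 = 3945

Y = 3945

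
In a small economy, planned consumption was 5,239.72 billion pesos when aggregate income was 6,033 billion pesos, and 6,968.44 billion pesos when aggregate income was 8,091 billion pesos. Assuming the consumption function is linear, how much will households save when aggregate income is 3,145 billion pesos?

S = 331.2

MPC = (6968.44 − 5239.72)/(8091 − 6033) = 1728.72/2058 = 0.84
a = 5239.72 − 0.84(6033) = 5239.72 − 5067.72 = 172
C = 172 + 0.84(3145) = 2813.8
S = 3145 − 2813.8 = 331.2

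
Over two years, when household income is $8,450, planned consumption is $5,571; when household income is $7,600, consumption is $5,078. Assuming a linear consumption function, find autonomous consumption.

a = 670

MPC = ΔC/ΔY = (5571 − 5078)/(8450 − 7600) = 493/850 = 0.58
a = C − MPC·Y = 5078 − 0.58(7600) = 5078 − 4408 = 670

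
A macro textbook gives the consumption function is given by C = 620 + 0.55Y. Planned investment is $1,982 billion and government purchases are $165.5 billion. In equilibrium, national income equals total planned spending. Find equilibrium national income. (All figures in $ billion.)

Y = C + I + G = 620 + 0.55Y + 1982 + 165.5
Y − 0.55Y = 2767.5
0.45Y = 2767.5, so Y = 2767.5/0.45 = 6150

Y = 6150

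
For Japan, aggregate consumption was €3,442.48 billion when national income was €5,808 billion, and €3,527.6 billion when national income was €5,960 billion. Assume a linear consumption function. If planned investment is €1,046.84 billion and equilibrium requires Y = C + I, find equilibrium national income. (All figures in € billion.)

Y = 2811

MPC = (3527.6 − 3442.48)/(5960 − 5808) = 85.12/152 = 0.56
a = 3442.48 − 0.56(5808) = 190
Equilibrium: Y = 190 + 0.56Y + 1046.84
0.44Y = 1236.84, so Y = 1236.84/0.44 = 2811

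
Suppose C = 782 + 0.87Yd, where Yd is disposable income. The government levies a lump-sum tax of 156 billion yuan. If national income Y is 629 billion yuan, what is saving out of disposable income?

Yd = Y − T = 629 − 156 = 473
C = 782 + 0.87(473) = 782 + 411.51 = 1193.51
S = Yd − C = 473 − 1193.51 = -720.51

S = -720.51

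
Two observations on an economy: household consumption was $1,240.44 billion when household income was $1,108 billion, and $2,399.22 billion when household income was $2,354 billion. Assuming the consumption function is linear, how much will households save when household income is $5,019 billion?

S = 141.33

MPC = (2399.22 − 1240.44)/(2354 − 1108) = 1158.78/1246 = 0.93
a = 1240.44 − 0.93(1108) = 1240.44 − 1030.44 = 210
C = 210 + 0.93(5019) = 4877.67
S = 5019 − 4877.67 = 141.33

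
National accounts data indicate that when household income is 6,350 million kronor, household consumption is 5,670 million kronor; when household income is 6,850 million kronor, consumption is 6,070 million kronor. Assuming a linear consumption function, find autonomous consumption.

MPC = ΔC/ΔY = (6070 − 5670)/(6850 − 6350) = 400/500 = 0.8
a = C − MPC·Y = 5670 − 0.8(6350) = 5670 − 5080 = 590

a = 590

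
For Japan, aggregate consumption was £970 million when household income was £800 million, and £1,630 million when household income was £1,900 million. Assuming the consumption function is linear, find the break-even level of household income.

Y = 1225

MPC = (1630 − 970)/(1900 − 800) = 660/1100 = 0.6
a = 970 − 0.6(800) = 970 − 480 = 490
Break-even: Y = a/(1−MPC) = 490/0.4 = 1225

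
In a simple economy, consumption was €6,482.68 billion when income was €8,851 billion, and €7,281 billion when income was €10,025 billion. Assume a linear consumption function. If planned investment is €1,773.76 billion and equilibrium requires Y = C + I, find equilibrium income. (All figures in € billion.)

MPC = (7281 − 6482.68)/(10025 − 8851) = 798.32/1174 = 0.68
a = 6482.68 − 0.68(8851) = 464
Equilibrium: Y = 464 + 0.68Y + 1773.76
0.32Y = 2237.76, so Y = 2237.76/0.32 = 6993

Y = 6993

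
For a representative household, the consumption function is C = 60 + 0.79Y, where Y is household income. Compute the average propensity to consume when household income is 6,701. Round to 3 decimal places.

C = 60 + 0.79(6701) = 5353.79
APC = C/Y = 5353.79/6701 = 0.799

APC = 0.799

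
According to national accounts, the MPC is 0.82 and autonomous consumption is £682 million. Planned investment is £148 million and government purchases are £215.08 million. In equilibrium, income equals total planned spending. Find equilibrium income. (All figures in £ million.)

Y = C + I + G = 682 + 0.82Y + 148 + 215.08
Y − 0.82Y = 1045.08
0.18Y = 1045.08, so Y = 1045.08/0.18 = 5806

Y = 5806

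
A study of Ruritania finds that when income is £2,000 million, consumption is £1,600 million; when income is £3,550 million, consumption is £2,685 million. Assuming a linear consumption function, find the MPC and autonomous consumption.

MPC = 0.7; a = 200

MPC = ΔC/ΔY = (2685 − 1600)/(3550 − 2000) = 1085/1550 = 0.7
a = C − MPC·Y = 1600 − 0.7(2000) = 1600 − 1400 = 200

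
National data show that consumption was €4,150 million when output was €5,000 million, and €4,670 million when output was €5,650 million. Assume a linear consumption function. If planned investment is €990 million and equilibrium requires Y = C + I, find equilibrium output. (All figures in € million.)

Y = 5700

MPC = (4670 − 4150)/(5650 − 5000) = 520/650 = 0.8
a = 4150 − 0.8(5000) = 150
Equilibrium: Y = 150 + 0.8Y + 990
0.2Y = 1140, so Y = 1140/0.2 = 5700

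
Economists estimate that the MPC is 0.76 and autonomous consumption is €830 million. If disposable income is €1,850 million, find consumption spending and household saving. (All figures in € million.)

C = 830 + 0.76(1850) = 830 + 1406 = 2236
S = Y − C = 1850 − 2236 = -386

C = 2236; S = -386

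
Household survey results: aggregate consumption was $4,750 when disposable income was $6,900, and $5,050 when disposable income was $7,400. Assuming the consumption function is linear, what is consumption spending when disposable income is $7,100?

MPC = (5050 − 4750)/(7400 − 6900) = 300/500 = 0.6
a = 4750 − 0.6(6900) = 4750 − 4140 = 610
C = 610 + 0.6(7100) = 610 + 4260 = 4870

C = 4870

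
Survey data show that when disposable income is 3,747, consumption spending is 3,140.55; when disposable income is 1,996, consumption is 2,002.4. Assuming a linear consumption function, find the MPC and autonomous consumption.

MPC = ΔC/ΔY = (3140.55 − 2002.4)/(3747 − 1996) = 1138.15/1751 = 0.65
a = C − MPC·Y = 2002.4 − 0.65(1996) = 2002.4 − 1297.4 = 705

MPC = 0.65; a = 705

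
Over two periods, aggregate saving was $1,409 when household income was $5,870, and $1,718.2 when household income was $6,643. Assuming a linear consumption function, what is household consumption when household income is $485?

C = 1230

MPS = ΔS/ΔY = (1718.2 − 1409)/(6643 − 5870) = 309.2/773 = 0.4
MPC = 1 − MPS = 0.6
Autonomous saving = 1409 − 0.4(5870) = -939, so a = 939
C = 939 + 0.6(485) = 939 + 291 = 1230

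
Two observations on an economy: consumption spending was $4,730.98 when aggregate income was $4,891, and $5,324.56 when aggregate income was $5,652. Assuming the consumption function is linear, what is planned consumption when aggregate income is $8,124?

MPC = (5324.56 − 4730.98)/(5652 − 4891) = 593.58/761 = 0.78
a = 4730.98 − 0.78(4891) = 4730.98 − 3814.98 = 916
C = 916 + 0.78(8124) = 916 + 6336.72 = 7252.72

C = 7252.72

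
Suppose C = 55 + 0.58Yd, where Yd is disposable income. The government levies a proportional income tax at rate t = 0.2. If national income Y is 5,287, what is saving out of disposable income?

S = 1721.432

Yd = (1 − 0.2)(5287) = 0.8(5287) = 4229.6
C = 55 + 0.58(4229.6) = 55 + 2453.168 = 2508.168
S = Yd − C = 4229.6 − 2508.168 = 1721.432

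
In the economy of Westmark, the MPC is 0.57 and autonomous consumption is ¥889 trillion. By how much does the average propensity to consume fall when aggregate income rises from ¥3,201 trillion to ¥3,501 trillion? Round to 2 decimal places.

At Y = 3201: C = 889 + 0.57(3201) = 2713.57, APC = 2713.57/3201 = 0.848
At Y = 3501: C = 2884.57, APC = 2884.57/3501 = 0.824
Fall in APC = 0.848 − 0.824 = 0.024 ≈ 0.02

ΔAPC = 0.02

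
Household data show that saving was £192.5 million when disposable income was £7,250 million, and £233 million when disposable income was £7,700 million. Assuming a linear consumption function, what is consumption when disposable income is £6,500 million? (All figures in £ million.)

C = 6375

MPS = ΔS/ΔY = (233 − 192.5)/(7700 − 7250) = 40.5/450 = 0.09
MPC = 1 − MPS = 0.91
Autonomous saving = 192.5 − 0.09(7250) = -460, so a = 460
C = 460 + 0.91(6500) = 460 + 5915 = 6375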